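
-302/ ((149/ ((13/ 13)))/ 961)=-290222/ 149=-1947.80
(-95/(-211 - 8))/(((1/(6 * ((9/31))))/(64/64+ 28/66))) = 26790/24893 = 1.08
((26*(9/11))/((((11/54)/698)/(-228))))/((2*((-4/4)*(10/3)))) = 1508207688/605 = 2492905.27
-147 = -147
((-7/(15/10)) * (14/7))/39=-28/117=-0.24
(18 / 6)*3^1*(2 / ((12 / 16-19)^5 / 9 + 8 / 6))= -165888 / 2073059305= -0.00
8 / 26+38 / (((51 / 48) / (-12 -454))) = -3683196 / 221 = -16666.05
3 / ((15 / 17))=17 / 5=3.40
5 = 5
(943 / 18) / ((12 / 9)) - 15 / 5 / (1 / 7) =439 / 24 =18.29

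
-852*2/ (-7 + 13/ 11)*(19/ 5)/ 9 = 14839/ 120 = 123.66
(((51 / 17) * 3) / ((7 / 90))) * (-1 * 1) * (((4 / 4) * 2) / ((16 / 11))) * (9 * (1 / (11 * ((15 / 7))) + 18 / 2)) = -90639 / 7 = -12948.43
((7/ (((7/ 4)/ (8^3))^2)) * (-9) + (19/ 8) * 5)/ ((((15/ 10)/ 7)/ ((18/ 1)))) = -905967669/ 2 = -452983834.50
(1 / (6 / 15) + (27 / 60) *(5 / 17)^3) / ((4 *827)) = 49355 / 65008816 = 0.00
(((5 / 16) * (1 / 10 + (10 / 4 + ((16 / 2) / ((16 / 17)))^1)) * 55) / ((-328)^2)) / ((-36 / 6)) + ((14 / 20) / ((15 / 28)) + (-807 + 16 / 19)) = -804.85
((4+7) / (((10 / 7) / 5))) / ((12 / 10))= 385 / 12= 32.08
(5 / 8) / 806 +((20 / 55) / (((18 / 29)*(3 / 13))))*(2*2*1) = 19448653 / 1915056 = 10.16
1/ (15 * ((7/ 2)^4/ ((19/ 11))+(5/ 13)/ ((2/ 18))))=3952/ 5355345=0.00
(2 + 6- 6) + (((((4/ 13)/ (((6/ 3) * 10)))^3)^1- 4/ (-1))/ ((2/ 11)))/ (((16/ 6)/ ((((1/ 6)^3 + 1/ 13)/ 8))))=22857222673/ 10967424000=2.08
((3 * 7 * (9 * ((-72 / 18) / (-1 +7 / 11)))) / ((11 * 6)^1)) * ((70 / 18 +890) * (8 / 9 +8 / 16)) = 1407875 / 36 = 39107.64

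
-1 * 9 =-9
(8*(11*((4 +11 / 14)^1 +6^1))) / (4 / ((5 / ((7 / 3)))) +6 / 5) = 49830 / 161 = 309.50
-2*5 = -10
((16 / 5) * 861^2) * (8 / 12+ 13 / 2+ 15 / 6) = 114657648 / 5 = 22931529.60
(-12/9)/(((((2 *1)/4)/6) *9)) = -16/9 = -1.78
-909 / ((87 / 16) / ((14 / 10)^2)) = -327.66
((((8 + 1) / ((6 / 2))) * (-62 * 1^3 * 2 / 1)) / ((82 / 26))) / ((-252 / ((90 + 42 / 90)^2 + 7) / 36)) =138023.45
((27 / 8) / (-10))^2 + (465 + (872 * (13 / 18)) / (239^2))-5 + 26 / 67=101516111569027 / 220441363200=460.51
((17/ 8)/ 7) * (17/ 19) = 289/ 1064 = 0.27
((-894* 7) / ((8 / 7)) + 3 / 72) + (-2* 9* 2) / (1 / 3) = -134009 / 24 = -5583.71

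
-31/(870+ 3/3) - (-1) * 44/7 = 38107/6097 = 6.25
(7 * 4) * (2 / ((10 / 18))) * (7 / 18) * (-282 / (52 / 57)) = -787626 / 65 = -12117.32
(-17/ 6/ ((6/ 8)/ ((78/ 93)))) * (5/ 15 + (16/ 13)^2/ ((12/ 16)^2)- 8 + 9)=-416432/ 32643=-12.76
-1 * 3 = -3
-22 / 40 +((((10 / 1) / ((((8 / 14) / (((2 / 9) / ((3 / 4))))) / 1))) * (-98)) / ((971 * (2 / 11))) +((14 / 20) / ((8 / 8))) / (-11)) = -4028099 / 1153548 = -3.49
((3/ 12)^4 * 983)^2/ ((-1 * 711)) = -966289/ 46596096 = -0.02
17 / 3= 5.67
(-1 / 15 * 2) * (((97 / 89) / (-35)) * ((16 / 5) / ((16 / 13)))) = 2522 / 233625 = 0.01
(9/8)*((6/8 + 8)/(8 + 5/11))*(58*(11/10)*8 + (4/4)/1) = 590667/992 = 595.43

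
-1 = -1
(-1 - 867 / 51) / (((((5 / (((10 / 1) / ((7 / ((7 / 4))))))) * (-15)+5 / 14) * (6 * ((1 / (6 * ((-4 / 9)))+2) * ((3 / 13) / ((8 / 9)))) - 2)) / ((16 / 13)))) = 129024 / 91715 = 1.41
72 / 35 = 2.06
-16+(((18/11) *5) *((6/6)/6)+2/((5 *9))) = -7223/495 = -14.59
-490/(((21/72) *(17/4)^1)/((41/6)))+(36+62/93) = -135890/51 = -2664.51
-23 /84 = -0.27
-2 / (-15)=2 / 15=0.13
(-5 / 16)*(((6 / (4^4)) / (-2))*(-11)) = -165 / 4096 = -0.04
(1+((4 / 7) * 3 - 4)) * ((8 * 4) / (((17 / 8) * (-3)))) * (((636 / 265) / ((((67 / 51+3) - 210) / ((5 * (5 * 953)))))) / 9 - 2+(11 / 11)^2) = -25690368 / 124831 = -205.80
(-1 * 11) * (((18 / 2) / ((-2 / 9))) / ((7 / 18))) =8019 / 7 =1145.57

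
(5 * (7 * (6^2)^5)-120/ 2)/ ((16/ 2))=529079025/ 2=264539512.50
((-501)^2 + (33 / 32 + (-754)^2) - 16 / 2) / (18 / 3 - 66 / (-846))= 3697629261 / 27424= 134831.87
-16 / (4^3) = -1 / 4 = -0.25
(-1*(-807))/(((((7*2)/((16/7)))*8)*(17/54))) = 43578/833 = 52.31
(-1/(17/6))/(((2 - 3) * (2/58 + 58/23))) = 4002/28985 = 0.14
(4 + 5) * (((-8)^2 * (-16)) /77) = -9216 /77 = -119.69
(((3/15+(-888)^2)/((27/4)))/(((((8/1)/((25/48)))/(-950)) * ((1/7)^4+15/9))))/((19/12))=-1183309140125/432288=-2737316.65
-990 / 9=-110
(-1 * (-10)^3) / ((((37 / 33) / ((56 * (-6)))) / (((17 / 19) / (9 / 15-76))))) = 942480000 / 265031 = 3556.11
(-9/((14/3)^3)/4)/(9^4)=-1/296352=-0.00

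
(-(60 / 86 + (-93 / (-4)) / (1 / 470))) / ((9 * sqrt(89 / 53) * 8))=-104425 * sqrt(4717) / 61232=-117.13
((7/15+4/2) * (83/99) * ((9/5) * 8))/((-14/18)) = -73704/1925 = -38.29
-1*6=-6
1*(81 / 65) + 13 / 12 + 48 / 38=3.59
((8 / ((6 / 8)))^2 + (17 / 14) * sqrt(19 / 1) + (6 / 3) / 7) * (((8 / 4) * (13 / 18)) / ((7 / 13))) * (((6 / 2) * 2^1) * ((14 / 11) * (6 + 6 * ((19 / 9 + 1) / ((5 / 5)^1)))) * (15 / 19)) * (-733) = -1317466580560 / 39501 - 1558372660 * sqrt(19) / 4389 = -34900424.83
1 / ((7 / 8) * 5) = 8 / 35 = 0.23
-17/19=-0.89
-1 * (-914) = 914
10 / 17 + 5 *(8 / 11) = 790 / 187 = 4.22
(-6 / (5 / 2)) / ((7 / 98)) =-168 / 5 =-33.60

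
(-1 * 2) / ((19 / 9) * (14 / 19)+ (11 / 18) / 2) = -72 / 67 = -1.07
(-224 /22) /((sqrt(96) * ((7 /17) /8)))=-272 * sqrt(6) /33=-20.19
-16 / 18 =-8 / 9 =-0.89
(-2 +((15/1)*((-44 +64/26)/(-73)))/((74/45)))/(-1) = -112024/35113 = -3.19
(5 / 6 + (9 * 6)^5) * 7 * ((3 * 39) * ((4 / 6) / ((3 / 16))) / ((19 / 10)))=703730817007.72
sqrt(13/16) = 0.90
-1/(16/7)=-7/16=-0.44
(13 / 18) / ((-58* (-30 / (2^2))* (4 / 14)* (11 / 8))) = 182 / 43065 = 0.00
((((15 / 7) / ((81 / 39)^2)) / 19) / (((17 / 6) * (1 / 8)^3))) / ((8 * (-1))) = -108160 / 183141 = -0.59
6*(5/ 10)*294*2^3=7056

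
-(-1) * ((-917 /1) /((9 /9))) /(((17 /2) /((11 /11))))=-107.88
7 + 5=12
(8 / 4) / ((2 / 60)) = 60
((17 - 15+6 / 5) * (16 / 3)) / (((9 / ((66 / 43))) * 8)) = 704 / 1935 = 0.36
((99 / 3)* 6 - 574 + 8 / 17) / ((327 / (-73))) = 155344 / 1853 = 83.83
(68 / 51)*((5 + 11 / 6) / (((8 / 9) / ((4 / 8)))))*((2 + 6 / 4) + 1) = 369 / 16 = 23.06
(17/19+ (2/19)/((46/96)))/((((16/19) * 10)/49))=23863/3680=6.48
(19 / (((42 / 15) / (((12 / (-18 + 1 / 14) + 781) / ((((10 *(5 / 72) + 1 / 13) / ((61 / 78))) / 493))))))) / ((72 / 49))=206156579965 / 114456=1801186.31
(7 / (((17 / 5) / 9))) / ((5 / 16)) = 1008 / 17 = 59.29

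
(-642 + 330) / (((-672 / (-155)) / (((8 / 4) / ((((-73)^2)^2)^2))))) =-2015 / 11290441286517134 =-0.00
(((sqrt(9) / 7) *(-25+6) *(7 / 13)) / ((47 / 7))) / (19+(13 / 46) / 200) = -1223600 / 35603581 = -0.03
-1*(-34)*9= 306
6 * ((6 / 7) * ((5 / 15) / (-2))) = -0.86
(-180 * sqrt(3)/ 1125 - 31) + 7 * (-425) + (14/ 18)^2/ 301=-10469891/ 3483 - 4 * sqrt(3)/ 25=-3006.28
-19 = -19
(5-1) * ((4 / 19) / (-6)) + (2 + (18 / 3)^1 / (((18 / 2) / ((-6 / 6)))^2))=992 / 513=1.93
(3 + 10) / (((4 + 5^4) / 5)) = 65 / 629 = 0.10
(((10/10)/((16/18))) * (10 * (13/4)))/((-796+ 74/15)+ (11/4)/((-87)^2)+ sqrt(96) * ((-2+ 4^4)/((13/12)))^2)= 75721493507148312525/759498883957935108389143484+ 5261983797702711456000 * sqrt(6)/189874720989483777097285871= 0.00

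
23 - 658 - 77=-712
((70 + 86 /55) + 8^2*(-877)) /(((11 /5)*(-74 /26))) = 40080352 /4477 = 8952.50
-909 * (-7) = 6363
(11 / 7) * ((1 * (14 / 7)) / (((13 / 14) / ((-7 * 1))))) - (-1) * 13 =-139 / 13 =-10.69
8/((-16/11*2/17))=-187/4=-46.75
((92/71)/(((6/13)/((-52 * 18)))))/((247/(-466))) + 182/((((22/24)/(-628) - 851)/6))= 3298479308832/665487331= 4956.49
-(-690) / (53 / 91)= 62790 / 53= 1184.72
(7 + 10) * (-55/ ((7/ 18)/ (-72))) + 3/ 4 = 4847061/ 28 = 173109.32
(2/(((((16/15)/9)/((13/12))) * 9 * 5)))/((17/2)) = 13/272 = 0.05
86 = 86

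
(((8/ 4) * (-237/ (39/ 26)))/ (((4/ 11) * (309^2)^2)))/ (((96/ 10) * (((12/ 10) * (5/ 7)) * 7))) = -4345/ 2625586951968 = -0.00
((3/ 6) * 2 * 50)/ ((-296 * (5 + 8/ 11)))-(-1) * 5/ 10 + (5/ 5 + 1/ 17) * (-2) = -261085/ 158508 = -1.65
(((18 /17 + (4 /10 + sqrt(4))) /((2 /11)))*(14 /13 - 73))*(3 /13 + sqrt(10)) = -4642.47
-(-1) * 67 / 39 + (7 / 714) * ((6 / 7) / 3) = 2662 / 1547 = 1.72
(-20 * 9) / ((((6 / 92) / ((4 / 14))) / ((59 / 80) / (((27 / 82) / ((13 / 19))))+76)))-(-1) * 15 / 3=-61134.92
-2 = -2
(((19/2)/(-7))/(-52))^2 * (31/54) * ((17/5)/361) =527/143095680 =0.00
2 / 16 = 1 / 8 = 0.12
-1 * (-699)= 699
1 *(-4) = -4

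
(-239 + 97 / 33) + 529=9667 / 33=292.94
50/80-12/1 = -91/8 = -11.38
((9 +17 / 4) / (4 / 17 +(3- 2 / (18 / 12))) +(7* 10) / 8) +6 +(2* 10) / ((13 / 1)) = 58649 / 2522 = 23.25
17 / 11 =1.55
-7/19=-0.37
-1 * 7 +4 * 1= -3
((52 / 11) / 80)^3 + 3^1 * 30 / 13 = 958348561 / 138424000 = 6.92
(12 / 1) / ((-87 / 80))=-320 / 29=-11.03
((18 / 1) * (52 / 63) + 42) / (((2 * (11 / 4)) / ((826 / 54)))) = 46964 / 297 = 158.13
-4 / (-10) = 2 / 5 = 0.40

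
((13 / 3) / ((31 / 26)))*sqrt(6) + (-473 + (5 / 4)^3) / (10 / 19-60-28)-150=-5127469 / 35456 + 338*sqrt(6) / 93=-135.71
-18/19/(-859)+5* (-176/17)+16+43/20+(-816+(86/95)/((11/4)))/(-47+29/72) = -3298956709381/204791011700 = -16.11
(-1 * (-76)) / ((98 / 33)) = 1254 / 49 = 25.59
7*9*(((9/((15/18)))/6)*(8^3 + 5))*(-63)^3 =-73298527533/5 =-14659705506.60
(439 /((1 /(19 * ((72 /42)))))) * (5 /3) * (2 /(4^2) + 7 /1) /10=475437 /28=16979.89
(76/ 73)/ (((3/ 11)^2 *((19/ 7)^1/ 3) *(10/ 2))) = 3388/ 1095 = 3.09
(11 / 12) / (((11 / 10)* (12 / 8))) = 5 / 9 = 0.56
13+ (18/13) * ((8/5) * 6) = 1709/65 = 26.29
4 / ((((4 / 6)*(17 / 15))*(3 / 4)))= 120 / 17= 7.06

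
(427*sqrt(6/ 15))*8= 3416*sqrt(10)/ 5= 2160.47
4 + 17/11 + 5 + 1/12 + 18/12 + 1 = 1733/132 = 13.13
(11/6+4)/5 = 7/6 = 1.17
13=13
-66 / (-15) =22 / 5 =4.40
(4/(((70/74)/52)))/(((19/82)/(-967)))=-610246624/665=-917664.10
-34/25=-1.36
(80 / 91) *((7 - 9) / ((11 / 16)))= -2560 / 1001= -2.56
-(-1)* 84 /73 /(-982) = -42 /35843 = -0.00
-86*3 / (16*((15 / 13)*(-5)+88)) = -0.20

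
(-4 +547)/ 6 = 181/ 2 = 90.50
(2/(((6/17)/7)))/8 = 4.96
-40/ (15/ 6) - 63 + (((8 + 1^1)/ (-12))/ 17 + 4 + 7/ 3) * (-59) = -91813/ 204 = -450.06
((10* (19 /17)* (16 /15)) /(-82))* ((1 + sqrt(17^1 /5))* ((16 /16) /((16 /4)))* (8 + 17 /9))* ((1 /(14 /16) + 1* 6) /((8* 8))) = -8455* sqrt(85) /1053864-42275 /1053864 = -0.11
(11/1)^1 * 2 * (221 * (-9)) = -43758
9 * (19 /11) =171 /11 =15.55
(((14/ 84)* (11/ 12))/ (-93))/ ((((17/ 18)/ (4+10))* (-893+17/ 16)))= 616/ 22562451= 0.00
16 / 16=1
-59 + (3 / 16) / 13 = -58.99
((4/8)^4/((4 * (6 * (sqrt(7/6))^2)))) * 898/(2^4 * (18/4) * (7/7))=449/16128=0.03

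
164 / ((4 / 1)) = 41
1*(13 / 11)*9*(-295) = -34515 / 11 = -3137.73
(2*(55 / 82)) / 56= 55 / 2296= 0.02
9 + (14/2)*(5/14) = 23/2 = 11.50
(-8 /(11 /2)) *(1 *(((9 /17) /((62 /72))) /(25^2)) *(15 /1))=-0.02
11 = 11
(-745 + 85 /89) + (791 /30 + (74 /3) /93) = -178140833 /248310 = -717.41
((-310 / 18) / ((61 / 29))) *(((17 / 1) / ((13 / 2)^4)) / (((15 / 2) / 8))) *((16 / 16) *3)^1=-3912448 / 15679989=-0.25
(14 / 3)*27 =126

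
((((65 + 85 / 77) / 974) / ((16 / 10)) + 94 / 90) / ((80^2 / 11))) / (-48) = -14672249 / 377008128000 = -0.00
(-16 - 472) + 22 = -466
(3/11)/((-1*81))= -0.00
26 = 26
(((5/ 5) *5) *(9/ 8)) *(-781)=-35145/ 8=-4393.12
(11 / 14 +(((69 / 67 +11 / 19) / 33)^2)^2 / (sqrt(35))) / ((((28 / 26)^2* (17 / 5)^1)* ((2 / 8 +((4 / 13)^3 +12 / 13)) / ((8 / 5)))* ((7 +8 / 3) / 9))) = 52254844263914799104* sqrt(35) / 1030353273013987132840886025 +441096084 / 1786530935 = 0.25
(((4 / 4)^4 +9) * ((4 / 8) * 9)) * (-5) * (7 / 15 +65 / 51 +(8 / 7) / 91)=-4273020 / 10829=-394.59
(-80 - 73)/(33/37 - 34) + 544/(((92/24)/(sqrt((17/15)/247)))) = 5661/1225 + 1088 * sqrt(62985)/28405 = 14.23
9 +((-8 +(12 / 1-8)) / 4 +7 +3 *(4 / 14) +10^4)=70111 / 7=10015.86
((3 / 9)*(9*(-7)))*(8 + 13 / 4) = -945 / 4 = -236.25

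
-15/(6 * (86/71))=-355/172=-2.06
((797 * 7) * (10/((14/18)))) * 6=430380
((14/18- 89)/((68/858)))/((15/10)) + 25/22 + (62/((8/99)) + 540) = 3812209/6732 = 566.28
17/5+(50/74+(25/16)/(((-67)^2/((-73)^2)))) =78801921/13287440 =5.93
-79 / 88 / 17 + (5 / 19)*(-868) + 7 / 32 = -25951693 / 113696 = -228.26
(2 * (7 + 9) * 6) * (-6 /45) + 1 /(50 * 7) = -8959 /350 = -25.60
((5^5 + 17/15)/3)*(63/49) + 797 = 74787/35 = 2136.77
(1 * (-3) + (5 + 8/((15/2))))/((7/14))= 6.13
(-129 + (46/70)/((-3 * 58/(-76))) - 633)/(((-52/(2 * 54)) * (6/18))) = 62624232/13195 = 4746.06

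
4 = 4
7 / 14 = 1 / 2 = 0.50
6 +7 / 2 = 19 / 2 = 9.50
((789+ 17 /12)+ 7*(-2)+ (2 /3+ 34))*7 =5677.58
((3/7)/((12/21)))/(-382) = -3/1528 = -0.00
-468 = -468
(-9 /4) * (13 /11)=-117 /44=-2.66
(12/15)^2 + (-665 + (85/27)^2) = -11927336/18225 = -654.45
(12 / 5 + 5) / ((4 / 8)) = 14.80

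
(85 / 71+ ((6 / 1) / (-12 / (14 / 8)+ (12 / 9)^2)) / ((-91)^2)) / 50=16086883 / 671944000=0.02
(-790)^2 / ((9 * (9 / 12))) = 2496400 / 27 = 92459.26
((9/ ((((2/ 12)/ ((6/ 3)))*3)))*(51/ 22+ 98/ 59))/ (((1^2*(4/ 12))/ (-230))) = -64149300/ 649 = -98843.30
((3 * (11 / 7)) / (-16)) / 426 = -11 / 15904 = -0.00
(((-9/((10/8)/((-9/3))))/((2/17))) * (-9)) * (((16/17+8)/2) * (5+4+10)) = -701784/5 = -140356.80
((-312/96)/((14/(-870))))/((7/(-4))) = -5655/49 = -115.41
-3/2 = -1.50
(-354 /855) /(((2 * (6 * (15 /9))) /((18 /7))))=-177 /3325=-0.05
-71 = -71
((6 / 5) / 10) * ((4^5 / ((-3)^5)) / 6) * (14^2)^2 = -19668992 / 6075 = -3237.69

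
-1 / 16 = -0.06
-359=-359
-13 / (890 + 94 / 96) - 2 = -86158 / 42767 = -2.01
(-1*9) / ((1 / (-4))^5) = 9216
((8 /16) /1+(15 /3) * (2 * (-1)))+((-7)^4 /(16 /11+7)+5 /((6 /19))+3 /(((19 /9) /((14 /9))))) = 172302 /589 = 292.53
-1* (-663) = 663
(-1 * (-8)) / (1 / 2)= 16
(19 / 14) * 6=8.14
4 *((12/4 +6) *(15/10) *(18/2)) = 486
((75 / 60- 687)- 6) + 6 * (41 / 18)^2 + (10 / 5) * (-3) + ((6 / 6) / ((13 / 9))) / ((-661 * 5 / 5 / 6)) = -618658867 / 928044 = -666.63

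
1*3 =3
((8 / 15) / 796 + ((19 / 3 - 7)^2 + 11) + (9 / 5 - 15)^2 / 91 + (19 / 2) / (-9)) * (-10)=-100268227 / 814905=-123.04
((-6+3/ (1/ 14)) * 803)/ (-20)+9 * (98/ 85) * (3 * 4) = -22455/ 17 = -1320.88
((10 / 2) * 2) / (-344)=-5 / 172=-0.03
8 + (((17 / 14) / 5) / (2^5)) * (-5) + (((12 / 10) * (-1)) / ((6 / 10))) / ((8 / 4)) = 3119 / 448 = 6.96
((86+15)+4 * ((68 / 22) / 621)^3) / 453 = 32193947530507 / 144394635248523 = 0.22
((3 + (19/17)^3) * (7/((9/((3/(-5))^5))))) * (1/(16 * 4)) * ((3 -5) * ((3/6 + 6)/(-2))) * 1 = -26533143/982600000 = -0.03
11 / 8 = 1.38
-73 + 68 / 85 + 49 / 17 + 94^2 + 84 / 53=8768.27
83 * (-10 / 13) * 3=-2490 / 13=-191.54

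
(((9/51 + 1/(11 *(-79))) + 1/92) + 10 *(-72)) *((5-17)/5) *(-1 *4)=-6910.21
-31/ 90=-0.34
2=2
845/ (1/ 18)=15210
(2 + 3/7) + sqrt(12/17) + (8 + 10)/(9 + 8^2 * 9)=2 * sqrt(51)/17 + 1119/455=3.30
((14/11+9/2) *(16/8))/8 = 127/88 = 1.44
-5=-5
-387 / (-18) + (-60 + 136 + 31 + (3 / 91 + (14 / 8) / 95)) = 4445307 / 34580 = 128.55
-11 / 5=-2.20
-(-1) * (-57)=-57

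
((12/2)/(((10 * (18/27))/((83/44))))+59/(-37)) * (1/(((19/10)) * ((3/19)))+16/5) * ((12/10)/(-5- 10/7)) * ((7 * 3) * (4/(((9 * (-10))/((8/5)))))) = 32250232/171703125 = 0.19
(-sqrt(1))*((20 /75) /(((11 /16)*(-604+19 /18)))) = 384 /596915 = 0.00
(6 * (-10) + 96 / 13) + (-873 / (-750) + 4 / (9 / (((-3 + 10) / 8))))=-746789 / 14625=-51.06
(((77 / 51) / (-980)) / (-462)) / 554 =1 / 166133520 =0.00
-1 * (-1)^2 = -1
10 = 10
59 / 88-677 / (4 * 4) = -7329 / 176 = -41.64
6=6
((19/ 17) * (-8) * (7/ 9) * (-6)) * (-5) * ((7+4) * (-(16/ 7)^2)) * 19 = 81326080/ 357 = 227804.15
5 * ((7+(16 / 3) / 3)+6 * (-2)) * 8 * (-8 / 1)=1031.11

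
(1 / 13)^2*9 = 9 / 169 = 0.05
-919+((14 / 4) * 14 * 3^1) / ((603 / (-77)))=-188492 / 201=-937.77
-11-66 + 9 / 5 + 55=-101 / 5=-20.20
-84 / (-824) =21 / 206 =0.10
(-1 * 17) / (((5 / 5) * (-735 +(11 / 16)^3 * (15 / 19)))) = 1323008 / 57180675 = 0.02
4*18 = 72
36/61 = 0.59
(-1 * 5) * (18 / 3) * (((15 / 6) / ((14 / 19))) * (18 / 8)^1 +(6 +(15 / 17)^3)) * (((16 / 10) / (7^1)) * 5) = -118202265 / 240737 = -491.00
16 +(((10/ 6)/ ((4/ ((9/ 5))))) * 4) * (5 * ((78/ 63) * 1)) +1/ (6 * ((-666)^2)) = 644043319/ 18629352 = 34.57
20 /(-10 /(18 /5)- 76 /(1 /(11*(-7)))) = 180 /52643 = 0.00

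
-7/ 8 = -0.88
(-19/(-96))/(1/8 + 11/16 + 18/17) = 323/3054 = 0.11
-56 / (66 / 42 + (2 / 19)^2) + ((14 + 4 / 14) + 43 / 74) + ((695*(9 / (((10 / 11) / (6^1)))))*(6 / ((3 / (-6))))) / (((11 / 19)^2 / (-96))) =3233101555150825 / 22786302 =141887944.57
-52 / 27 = -1.93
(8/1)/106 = 0.08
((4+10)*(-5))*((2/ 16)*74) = -1295/ 2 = -647.50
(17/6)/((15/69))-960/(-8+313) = 18091/1830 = 9.89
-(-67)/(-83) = -67/83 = -0.81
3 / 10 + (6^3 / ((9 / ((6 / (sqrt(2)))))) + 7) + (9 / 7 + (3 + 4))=1091 / 70 + 72 * sqrt(2)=117.41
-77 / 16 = -4.81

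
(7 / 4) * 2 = 7 / 2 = 3.50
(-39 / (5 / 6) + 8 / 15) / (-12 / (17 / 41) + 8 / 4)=5899 / 3435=1.72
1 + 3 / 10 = 13 / 10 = 1.30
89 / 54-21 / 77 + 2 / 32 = 6833 / 4752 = 1.44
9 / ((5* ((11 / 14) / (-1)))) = -126 / 55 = -2.29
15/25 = 3/5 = 0.60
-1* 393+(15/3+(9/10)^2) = -38719/100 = -387.19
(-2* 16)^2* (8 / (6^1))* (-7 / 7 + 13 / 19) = -8192 / 19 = -431.16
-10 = -10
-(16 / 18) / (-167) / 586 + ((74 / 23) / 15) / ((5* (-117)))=-3531194 / 9875499075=-0.00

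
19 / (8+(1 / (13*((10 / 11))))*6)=1235 / 553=2.23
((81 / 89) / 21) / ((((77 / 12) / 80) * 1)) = 25920 / 47971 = 0.54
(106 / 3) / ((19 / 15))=27.89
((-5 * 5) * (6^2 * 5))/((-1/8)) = 36000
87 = 87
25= 25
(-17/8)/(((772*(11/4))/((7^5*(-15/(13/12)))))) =12857355/55198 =232.93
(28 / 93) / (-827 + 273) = -14 / 25761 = -0.00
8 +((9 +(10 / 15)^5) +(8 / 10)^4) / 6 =9.59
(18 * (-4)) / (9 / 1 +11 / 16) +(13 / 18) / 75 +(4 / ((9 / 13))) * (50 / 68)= -2258329 / 711450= -3.17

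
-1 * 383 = -383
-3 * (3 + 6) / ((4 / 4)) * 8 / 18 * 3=-36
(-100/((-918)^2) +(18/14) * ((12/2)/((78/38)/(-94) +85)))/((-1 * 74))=-20292358439/16563187814418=-0.00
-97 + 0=-97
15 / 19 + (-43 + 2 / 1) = -764 / 19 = -40.21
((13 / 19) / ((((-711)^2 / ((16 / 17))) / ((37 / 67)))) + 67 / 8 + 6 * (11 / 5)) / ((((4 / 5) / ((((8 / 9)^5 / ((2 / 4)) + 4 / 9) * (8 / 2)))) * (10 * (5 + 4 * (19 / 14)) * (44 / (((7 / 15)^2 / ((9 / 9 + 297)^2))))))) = 14860708456805424941 / 165836318445660421294084800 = 0.00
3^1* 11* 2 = 66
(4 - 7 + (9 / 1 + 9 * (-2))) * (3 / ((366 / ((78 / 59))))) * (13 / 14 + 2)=-9594 / 25193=-0.38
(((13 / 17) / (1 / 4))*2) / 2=52 / 17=3.06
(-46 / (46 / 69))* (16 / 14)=-552 / 7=-78.86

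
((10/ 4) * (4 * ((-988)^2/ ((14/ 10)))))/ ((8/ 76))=463668400/ 7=66238342.86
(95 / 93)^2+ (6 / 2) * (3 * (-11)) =-847226 / 8649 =-97.96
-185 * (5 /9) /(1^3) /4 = -925 /36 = -25.69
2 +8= 10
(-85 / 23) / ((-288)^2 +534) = -85 / 1919994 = -0.00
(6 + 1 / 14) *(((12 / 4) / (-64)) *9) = -2295 / 896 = -2.56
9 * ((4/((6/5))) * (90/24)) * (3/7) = 675/14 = 48.21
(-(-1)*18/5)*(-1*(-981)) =17658/5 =3531.60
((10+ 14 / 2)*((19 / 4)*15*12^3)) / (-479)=-2093040 / 479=-4369.60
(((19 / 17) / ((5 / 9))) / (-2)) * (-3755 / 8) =128421 / 272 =472.14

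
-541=-541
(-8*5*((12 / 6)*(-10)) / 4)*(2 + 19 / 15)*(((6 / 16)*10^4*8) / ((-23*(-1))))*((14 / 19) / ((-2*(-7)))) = 19600000 / 437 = 44851.26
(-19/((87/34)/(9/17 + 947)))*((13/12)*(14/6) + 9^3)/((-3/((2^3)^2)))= 257916141440/2349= 109798272.22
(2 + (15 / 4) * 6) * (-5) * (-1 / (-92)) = -1.33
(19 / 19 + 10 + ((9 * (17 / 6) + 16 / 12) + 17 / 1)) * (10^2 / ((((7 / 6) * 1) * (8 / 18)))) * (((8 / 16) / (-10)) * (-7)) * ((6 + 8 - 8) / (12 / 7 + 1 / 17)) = 5285385 / 422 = 12524.61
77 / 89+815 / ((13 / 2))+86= 245573 / 1157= 212.25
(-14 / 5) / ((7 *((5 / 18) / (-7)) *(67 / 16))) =4032 / 1675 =2.41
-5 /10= -0.50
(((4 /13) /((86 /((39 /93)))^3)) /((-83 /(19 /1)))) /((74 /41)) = -131651 /29095796866508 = -0.00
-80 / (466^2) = -20 / 54289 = -0.00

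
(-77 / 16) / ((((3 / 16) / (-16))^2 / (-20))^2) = -8267812044800 / 81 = -102071753639.51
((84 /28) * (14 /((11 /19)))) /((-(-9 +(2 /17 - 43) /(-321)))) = 34561 /4224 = 8.18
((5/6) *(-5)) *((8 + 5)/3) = -325/18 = -18.06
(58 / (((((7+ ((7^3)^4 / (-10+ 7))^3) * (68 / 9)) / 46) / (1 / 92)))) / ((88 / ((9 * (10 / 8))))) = -317115 / 63471829526496665500502703657477632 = -0.00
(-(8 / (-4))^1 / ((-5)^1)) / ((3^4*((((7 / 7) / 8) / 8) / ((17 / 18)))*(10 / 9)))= -0.27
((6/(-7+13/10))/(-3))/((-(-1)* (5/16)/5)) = 320/57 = 5.61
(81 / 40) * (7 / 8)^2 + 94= 244609 / 2560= 95.55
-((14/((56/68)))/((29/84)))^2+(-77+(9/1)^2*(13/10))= -20153837/8410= -2396.41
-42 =-42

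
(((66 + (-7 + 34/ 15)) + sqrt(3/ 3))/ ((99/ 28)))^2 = 310.14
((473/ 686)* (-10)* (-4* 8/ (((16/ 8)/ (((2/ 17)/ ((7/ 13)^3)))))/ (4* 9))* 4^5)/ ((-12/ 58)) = -617190379520/ 54000891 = -11429.26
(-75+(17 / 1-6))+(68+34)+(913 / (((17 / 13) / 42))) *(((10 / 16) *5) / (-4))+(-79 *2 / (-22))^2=-751030017 / 32912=-22819.34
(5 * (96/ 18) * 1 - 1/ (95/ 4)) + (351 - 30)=99073/ 285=347.62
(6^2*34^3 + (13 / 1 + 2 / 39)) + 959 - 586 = 55197872 / 39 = 1415330.05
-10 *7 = -70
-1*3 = -3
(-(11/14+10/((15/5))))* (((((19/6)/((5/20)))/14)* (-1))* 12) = 6574/147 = 44.72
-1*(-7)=7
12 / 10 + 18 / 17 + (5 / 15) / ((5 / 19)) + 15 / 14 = 16411 / 3570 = 4.60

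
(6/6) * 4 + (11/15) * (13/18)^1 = 1223/270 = 4.53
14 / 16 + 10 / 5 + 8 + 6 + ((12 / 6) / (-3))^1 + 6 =533 / 24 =22.21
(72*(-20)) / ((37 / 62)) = -89280 / 37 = -2412.97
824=824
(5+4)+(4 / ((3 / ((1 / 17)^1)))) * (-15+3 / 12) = 7.84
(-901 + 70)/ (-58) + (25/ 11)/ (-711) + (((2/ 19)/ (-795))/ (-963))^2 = 152762912792213423633/ 10664532043221726450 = 14.32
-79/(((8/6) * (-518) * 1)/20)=1185/518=2.29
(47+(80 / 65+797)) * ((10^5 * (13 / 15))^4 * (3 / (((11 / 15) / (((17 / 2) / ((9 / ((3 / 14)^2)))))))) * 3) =41039081200000000000000000 / 1617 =25379765739022881880024.74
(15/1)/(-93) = -5/31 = -0.16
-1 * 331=-331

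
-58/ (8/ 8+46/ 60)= -1740/ 53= -32.83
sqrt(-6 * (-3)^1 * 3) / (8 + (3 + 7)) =sqrt(6) / 6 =0.41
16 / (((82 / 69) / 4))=2208 / 41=53.85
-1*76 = -76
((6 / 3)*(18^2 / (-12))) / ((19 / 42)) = -2268 / 19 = -119.37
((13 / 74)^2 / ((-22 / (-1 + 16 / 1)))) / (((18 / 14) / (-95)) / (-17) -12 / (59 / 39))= 563610775 / 212440686216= 0.00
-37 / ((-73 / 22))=814 / 73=11.15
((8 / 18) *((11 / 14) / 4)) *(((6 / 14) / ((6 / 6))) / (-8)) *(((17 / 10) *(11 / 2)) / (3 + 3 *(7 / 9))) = -2057 / 250880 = -0.01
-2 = -2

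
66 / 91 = 0.73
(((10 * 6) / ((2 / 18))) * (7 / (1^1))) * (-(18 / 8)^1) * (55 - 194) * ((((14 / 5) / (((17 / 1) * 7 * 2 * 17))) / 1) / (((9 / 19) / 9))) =4492341 / 289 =15544.43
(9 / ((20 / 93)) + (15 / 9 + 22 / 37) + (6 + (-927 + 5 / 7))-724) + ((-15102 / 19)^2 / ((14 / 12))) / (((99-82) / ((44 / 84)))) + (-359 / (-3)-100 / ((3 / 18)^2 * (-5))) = 10631256568291 / 667582860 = 15925.00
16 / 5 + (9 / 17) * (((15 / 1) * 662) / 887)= 688114 / 75395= 9.13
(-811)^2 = 657721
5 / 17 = 0.29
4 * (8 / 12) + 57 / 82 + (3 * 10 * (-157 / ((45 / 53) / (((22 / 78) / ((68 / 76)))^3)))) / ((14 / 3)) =-5666771069977 / 167283257778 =-33.88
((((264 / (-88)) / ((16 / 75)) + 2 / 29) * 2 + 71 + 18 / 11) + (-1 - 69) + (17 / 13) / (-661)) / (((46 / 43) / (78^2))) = -2797072588089 / 19399028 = -144186.22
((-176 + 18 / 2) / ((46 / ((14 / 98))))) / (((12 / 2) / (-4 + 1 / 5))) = 3173 / 9660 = 0.33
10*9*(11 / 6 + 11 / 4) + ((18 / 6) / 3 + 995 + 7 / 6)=4229 / 3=1409.67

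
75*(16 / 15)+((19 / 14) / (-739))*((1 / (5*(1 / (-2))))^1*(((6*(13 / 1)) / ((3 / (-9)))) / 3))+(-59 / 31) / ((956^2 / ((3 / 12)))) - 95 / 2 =95097033482317 / 2931230375360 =32.44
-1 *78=-78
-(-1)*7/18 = 7/18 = 0.39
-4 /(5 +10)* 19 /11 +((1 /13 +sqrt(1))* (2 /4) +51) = 109562 /2145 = 51.08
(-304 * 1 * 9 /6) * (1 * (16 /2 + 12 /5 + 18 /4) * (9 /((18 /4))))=-67944 /5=-13588.80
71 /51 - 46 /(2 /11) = -12832 /51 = -251.61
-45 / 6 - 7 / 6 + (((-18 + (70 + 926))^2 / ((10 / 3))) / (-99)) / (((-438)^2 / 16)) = -7833022 / 879285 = -8.91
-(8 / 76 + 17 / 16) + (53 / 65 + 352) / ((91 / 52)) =27725003 / 138320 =200.44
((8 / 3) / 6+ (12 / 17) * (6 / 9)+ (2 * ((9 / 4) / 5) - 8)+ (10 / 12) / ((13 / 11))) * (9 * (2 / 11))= -108994 / 12155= -8.97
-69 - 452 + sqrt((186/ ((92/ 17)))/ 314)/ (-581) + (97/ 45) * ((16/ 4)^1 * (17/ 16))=-92131/ 180 - sqrt(5708991)/ 4195982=-511.84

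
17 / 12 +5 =77 / 12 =6.42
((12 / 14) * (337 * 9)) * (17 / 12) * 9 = 464049 / 14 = 33146.36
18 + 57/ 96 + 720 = 23635/ 32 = 738.59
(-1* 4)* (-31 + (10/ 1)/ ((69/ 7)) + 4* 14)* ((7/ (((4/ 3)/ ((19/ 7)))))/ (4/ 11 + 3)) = -375155/ 851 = -440.84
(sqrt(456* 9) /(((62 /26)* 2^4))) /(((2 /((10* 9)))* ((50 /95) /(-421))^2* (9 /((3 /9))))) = 831792013* sqrt(114) /4960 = 1790546.05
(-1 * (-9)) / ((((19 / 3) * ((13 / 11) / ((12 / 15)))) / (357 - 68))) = 343332 / 1235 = 278.00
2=2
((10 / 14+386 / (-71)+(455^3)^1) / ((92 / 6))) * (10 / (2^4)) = 175558485105 / 45724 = 3839525.96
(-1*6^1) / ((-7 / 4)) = 3.43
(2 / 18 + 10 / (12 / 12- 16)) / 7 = -5 / 63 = -0.08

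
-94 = -94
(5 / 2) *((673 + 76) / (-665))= -2.82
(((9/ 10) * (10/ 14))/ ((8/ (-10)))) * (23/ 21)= -345/ 392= -0.88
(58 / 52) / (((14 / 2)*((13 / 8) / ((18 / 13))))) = 2088 / 15379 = 0.14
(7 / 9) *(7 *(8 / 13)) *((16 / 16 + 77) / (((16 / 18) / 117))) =34398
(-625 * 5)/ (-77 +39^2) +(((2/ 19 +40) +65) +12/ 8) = 150813/ 1444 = 104.44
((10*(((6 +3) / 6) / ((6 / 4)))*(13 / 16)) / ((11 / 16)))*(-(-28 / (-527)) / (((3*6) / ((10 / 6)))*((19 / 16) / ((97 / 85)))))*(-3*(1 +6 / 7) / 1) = 5245760 / 16851879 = 0.31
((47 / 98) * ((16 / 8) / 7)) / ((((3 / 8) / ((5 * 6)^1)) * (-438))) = -1880 / 75117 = -0.03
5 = 5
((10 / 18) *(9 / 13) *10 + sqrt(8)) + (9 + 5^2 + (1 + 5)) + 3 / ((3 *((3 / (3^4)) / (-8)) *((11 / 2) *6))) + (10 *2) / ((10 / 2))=2 *sqrt(2) + 5906 / 143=44.13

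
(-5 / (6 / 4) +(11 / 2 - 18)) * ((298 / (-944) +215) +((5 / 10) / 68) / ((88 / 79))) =-14401604515 / 4236672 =-3399.27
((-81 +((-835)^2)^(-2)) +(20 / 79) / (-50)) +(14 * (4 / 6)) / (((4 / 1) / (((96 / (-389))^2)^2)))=-71225771131101179221771386 / 879369500054740899199375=-81.00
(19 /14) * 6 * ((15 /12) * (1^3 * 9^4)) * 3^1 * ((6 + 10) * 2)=6411034.29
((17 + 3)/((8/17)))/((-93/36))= -16.45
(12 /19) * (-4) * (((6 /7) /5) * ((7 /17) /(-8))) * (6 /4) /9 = 6 /1615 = 0.00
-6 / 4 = -3 / 2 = -1.50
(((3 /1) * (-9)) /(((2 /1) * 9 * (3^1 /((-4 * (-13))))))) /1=-26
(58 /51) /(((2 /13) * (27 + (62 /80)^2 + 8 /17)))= 0.26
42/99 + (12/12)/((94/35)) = 2471/3102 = 0.80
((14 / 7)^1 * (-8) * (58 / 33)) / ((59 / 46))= -42688 / 1947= -21.93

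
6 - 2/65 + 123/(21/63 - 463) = 514559/90220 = 5.70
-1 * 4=-4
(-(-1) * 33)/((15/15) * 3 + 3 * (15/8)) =88/23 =3.83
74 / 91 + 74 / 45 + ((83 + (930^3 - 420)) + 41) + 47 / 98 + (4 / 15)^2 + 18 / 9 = 230568850637239 / 286650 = 804356709.01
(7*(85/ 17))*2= 70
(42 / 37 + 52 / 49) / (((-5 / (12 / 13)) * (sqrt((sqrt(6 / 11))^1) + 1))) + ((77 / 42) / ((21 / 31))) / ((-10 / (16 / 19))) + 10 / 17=0.14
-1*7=-7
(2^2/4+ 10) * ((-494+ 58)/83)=-4796/83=-57.78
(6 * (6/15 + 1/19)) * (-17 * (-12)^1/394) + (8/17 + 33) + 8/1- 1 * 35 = 2506022/318155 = 7.88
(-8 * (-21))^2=28224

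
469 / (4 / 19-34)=-8911 / 642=-13.88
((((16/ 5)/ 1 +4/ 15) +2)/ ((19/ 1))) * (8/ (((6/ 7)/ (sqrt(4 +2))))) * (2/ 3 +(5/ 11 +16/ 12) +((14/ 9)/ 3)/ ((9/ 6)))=18.42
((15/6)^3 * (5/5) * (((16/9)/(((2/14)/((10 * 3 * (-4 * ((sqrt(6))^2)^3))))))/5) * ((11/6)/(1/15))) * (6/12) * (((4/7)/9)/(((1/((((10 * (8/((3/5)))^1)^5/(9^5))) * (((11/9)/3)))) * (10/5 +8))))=-9912320000000000000/387420489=-25585430511.39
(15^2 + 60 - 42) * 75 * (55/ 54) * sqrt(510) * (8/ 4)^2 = 74250 * sqrt(510) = 1676801.08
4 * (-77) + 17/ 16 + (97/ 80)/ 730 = -17925053/ 58400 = -306.94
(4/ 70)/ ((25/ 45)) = 18/ 175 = 0.10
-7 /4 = -1.75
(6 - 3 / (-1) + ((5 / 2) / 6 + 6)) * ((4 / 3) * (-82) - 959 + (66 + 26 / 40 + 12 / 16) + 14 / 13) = -1803491 / 117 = -15414.45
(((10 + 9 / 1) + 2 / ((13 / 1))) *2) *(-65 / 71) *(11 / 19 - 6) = 256470 / 1349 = 190.12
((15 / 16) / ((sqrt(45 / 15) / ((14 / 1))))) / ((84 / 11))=55 * sqrt(3) / 96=0.99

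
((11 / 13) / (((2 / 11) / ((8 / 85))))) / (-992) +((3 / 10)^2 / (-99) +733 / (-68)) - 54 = -976388607 / 15072200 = -64.78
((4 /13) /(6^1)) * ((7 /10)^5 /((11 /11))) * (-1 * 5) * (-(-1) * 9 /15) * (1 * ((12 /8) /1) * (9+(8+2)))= -957999 /1300000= -0.74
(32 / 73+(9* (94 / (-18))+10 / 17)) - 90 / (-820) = -4667177 / 101762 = -45.86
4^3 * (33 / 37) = 2112 / 37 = 57.08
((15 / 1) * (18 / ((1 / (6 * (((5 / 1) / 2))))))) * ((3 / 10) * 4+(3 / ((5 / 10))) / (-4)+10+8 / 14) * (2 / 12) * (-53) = -5144445 / 14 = -367460.36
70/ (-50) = -7/ 5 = -1.40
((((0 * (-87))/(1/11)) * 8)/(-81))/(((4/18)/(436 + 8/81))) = 0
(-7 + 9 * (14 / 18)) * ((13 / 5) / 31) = 0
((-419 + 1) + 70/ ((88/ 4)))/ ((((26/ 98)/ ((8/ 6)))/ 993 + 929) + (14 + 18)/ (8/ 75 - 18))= -6019260156/ 13454398669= -0.45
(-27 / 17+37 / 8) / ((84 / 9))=177 / 544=0.33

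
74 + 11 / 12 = 899 / 12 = 74.92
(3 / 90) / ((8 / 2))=1 / 120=0.01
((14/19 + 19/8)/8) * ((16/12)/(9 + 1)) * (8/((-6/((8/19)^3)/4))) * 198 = -2663936/651605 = -4.09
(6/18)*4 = 4/3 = 1.33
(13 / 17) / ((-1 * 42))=-13 / 714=-0.02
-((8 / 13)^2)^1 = -64 / 169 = -0.38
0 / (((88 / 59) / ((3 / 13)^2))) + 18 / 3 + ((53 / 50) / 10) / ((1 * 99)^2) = 29403053 / 4900500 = 6.00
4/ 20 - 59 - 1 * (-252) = 966/ 5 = 193.20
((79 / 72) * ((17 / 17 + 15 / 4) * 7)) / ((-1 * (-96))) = 10507 / 27648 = 0.38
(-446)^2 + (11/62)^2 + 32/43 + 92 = 32894558547/165292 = 199008.78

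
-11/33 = -1/3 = -0.33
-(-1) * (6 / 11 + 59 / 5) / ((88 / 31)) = 21049 / 4840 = 4.35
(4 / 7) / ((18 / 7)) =2 / 9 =0.22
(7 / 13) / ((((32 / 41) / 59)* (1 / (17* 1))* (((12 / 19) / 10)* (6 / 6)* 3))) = 27346795 / 7488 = 3652.08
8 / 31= 0.26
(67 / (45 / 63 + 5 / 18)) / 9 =938 / 125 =7.50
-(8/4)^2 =-4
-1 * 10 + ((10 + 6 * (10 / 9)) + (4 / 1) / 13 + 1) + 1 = 350 / 39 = 8.97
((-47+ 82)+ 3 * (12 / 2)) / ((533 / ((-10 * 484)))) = -256520 / 533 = -481.28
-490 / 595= -14 / 17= -0.82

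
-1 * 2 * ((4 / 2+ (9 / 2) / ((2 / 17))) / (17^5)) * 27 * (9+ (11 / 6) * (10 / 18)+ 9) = -165347 / 5679428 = -0.03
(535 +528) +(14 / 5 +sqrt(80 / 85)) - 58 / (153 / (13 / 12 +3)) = 4 *sqrt(17) / 17 +4884917 / 4590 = 1065.22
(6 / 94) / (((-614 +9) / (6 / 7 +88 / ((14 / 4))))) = -78 / 28435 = -0.00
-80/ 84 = -20/ 21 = -0.95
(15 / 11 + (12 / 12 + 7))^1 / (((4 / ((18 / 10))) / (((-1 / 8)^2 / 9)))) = 103 / 14080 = 0.01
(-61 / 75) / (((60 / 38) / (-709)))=821731 / 2250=365.21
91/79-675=-673.85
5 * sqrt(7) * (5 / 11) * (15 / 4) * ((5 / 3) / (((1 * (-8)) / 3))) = -14.09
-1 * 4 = -4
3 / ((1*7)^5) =3 / 16807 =0.00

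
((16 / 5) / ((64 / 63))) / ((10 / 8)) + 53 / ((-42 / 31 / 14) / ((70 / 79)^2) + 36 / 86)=8776036493 / 48227775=181.97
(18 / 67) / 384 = 3 / 4288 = 0.00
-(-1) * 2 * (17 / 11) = 34 / 11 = 3.09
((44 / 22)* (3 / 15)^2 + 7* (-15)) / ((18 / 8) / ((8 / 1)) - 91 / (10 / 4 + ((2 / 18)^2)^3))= 31862189536 / 10968562575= 2.90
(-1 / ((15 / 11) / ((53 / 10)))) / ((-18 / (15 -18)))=-583 / 900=-0.65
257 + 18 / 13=3359 / 13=258.38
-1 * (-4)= 4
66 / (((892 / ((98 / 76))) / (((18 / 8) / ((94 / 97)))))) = 1411641 / 6372448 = 0.22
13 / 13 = 1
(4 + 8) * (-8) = -96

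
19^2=361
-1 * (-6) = 6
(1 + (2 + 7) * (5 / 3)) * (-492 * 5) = -39360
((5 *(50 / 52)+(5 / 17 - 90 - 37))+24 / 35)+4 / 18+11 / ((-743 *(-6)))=-6257965592 / 51723945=-120.99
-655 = -655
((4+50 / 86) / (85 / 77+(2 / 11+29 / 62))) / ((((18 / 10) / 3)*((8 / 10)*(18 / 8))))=2137450 / 883521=2.42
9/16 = 0.56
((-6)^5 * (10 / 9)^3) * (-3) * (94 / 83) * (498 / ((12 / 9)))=13536000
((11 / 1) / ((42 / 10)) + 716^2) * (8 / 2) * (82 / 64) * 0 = 0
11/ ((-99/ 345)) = -115/ 3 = -38.33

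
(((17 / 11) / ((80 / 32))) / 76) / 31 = 17 / 64790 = 0.00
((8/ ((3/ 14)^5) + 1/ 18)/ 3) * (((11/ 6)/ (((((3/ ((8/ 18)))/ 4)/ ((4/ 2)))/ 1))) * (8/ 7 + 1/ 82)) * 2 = 167354143528/ 5649021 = 29625.34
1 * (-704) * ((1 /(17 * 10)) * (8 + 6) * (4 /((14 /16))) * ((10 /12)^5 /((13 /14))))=-6160000 /53703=-114.70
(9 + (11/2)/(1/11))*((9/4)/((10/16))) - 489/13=13818/65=212.58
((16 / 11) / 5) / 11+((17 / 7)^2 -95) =-2640646 / 29645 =-89.08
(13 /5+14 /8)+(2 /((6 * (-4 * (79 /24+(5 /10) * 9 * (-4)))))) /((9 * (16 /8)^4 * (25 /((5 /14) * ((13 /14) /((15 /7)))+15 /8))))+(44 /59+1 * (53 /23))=1071950507777 /144855950400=7.40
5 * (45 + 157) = 1010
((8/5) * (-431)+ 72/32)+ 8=-679.35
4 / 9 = 0.44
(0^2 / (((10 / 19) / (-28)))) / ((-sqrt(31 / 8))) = 0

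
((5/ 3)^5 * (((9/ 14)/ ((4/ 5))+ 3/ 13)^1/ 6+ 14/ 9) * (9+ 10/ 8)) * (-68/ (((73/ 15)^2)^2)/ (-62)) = 30824552734375/ 69216282311904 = 0.45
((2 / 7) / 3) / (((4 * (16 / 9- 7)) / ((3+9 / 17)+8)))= -42 / 799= -0.05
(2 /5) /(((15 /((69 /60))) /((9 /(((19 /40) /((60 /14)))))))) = 1656 /665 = 2.49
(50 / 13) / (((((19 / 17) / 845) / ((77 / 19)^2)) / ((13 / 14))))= 44347.41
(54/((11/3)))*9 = 1458/11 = 132.55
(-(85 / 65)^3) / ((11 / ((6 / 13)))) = -29478 / 314171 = -0.09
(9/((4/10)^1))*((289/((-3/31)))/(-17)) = 7905/2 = 3952.50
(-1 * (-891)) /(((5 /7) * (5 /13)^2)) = 1054053 /125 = 8432.42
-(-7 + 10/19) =123/19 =6.47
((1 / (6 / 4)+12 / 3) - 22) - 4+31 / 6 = -16.17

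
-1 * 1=-1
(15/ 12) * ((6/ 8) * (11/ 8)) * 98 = 8085/ 64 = 126.33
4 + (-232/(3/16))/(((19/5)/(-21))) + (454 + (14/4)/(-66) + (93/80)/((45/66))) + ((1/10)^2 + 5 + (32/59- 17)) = 53906932649/7398600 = 7286.10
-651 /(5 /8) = -5208 /5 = -1041.60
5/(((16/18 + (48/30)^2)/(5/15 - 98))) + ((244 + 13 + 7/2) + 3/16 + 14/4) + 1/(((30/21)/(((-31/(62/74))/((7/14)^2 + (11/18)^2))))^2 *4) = 219289306833/395798800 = 554.04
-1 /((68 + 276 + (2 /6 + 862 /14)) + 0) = -21 /8524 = -0.00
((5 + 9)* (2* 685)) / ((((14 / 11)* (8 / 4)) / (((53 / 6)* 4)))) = 798710 / 3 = 266236.67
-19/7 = -2.71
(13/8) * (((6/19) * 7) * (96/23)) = 6552/437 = 14.99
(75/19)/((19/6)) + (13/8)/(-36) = 124907/103968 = 1.20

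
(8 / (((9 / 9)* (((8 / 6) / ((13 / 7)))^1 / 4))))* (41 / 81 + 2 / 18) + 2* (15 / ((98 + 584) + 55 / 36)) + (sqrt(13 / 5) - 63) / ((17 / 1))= 23.95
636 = 636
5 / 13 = 0.38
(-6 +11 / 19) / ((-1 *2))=103 / 38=2.71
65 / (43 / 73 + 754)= 949 / 11017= 0.09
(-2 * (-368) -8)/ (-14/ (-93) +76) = 33852/ 3541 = 9.56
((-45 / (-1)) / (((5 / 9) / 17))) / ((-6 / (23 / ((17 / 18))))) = -5589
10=10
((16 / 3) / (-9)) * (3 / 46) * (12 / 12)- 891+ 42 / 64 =-890.38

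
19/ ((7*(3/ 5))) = 95/ 21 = 4.52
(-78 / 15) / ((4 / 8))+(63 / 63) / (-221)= -10.40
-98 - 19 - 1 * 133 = -250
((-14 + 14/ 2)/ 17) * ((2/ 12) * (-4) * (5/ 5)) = 14/ 51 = 0.27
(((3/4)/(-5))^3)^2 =729/64000000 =0.00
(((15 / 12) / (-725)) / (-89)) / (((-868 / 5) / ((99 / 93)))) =-33 / 277798192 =-0.00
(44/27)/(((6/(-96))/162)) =-4224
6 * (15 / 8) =45 / 4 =11.25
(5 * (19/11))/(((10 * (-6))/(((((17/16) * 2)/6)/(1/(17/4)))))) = -5491/25344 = -0.22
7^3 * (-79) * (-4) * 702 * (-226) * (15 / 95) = -51587918928 / 19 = -2715153627.79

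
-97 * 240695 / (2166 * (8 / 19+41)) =-23347415 / 89718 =-260.23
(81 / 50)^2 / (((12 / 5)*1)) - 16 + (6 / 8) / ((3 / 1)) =-29313 / 2000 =-14.66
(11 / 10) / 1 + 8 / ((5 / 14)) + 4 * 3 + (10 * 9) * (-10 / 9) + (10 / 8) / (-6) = -1553 / 24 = -64.71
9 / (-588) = -3 / 196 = -0.02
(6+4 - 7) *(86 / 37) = 258 / 37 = 6.97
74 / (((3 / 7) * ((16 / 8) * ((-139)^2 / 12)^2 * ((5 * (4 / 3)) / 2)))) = 18648 / 1866505205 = 0.00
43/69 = 0.62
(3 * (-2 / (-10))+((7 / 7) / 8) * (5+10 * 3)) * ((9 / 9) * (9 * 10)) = 1791 / 4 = 447.75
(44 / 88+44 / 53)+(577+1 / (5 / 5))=61409 / 106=579.33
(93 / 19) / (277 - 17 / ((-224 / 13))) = 20832 / 1183111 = 0.02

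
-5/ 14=-0.36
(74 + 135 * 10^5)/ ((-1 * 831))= -13500074/ 831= -16245.58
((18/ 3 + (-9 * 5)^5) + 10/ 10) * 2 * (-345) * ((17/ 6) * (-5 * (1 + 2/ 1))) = -5411287060350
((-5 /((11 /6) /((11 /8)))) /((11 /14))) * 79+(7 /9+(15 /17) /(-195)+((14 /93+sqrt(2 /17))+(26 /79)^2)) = -3183292914037 /8465904018+sqrt(34) /17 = -375.67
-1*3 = -3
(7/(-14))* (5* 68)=-170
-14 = -14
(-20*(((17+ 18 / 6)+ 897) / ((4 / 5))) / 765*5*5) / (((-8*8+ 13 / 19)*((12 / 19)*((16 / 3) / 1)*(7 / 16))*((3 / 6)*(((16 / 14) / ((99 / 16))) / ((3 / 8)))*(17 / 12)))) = 1365527625 / 59335168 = 23.01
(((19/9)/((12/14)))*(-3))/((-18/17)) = 2261/324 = 6.98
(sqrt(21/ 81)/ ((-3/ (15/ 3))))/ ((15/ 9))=-sqrt(21)/ 9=-0.51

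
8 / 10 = 4 / 5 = 0.80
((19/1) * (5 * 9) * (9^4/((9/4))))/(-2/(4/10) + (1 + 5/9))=-22438620/31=-723826.45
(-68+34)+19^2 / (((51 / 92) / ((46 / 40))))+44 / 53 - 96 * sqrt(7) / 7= 9673067 / 13515 - 96 * sqrt(7) / 7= 679.44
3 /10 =0.30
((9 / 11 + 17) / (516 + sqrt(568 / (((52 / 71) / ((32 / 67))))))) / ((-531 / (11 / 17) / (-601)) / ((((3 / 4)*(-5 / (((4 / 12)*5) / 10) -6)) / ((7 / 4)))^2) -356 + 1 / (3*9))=-612611829648 / 6306158936697481 + 774222624*sqrt(871) / 6306158936697481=-0.00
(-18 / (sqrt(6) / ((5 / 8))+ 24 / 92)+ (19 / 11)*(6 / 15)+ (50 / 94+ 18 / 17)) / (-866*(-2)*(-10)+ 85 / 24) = -46013163024 / 307791770300575+ 152352*sqrt(6) / 1400804507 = 0.00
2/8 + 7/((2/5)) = 71/4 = 17.75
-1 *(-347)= 347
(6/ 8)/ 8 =3/ 32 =0.09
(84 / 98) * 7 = 6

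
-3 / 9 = -0.33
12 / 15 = 4 / 5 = 0.80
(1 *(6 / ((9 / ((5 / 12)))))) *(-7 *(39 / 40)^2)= -1183 / 640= -1.85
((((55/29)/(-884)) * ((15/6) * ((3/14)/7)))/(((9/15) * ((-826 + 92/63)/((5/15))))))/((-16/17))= -4125/35093886464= -0.00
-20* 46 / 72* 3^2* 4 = -460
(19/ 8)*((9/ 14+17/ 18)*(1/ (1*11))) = 475/ 1386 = 0.34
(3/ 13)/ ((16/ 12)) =9/ 52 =0.17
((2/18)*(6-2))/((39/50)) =200/351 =0.57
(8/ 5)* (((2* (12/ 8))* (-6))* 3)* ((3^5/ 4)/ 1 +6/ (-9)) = -25956/ 5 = -5191.20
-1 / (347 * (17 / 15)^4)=-50625 / 28981787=-0.00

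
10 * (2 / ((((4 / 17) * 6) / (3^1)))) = 85 / 2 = 42.50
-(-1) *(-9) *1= -9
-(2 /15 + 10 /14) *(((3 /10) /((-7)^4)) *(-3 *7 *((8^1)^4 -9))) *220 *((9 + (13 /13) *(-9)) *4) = 0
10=10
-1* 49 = -49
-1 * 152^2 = -23104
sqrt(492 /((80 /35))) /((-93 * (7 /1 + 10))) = -sqrt(861) /3162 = -0.01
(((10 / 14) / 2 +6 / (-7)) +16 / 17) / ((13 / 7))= 105 / 442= 0.24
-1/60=-0.02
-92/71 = -1.30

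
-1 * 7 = -7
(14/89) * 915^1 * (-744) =-9530640/89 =-107085.84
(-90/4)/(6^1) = -15/4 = -3.75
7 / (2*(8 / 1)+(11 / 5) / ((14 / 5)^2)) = 1372 / 3191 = 0.43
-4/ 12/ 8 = -1/ 24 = -0.04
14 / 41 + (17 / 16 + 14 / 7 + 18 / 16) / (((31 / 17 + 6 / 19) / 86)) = 38230475 / 226648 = 168.68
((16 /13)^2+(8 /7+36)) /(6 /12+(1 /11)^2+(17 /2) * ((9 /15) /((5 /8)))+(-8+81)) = 276678600 /584512019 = 0.47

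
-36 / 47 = -0.77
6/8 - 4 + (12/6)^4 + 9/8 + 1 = 119/8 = 14.88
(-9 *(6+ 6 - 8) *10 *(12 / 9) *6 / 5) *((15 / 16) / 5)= -108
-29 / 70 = -0.41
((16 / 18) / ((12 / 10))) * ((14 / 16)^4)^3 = 69206436005 / 463856467968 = 0.15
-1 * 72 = -72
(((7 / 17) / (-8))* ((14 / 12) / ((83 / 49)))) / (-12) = 2401 / 812736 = 0.00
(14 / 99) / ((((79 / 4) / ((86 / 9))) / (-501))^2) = 46203817856 / 5560731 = 8308.95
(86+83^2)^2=48650625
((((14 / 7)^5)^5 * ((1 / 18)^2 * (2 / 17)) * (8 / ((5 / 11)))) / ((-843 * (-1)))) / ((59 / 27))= 1476395008 / 12682935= 116.41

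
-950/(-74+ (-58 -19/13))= 2470/347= 7.12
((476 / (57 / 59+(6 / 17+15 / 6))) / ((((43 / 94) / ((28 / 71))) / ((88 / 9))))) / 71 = 4705530368 / 317991321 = 14.80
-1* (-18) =18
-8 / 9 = -0.89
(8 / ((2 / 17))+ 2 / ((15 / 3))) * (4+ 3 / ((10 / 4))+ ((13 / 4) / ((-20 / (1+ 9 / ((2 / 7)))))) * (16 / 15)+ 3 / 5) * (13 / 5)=741 / 25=29.64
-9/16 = -0.56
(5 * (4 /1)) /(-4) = -5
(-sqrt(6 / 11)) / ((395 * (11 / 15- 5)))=3 * sqrt(66) / 55616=0.00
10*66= 660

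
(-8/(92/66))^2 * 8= 139392/529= 263.50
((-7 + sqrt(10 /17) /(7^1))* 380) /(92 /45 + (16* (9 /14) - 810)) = 418950 /125633 - 8550* sqrt(170) /2135761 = 3.28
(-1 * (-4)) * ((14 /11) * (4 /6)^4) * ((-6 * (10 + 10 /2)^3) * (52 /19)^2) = -605696000 /3971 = -152529.84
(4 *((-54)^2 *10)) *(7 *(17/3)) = 4626720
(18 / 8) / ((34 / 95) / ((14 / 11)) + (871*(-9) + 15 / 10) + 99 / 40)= -11970 / 41680837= -0.00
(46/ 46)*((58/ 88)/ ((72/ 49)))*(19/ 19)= 1421/ 3168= 0.45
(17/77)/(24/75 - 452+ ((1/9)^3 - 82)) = -0.00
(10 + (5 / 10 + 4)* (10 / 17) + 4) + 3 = 334 / 17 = 19.65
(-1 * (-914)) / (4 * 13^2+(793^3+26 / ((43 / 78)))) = 0.00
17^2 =289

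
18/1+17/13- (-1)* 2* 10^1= 511/13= 39.31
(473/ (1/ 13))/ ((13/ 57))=26961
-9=-9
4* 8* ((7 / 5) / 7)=32 / 5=6.40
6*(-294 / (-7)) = 252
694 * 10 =6940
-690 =-690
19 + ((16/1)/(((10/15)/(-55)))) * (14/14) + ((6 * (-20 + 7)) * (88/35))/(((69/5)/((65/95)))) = -4009503/3059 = -1310.72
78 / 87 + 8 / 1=258 / 29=8.90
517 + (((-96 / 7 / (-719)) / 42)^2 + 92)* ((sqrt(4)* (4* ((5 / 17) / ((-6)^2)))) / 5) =10934488241933 / 21100797137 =518.20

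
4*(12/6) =8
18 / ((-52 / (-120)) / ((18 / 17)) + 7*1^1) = 9720 / 4001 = 2.43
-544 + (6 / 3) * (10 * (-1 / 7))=-3828 / 7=-546.86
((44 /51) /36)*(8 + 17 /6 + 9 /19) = 14179 /52326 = 0.27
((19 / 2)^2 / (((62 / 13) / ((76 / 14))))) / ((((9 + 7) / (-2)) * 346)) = -89167 / 2402624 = -0.04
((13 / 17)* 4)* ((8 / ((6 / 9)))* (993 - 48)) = 589680 / 17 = 34687.06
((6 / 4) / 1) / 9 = 1 / 6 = 0.17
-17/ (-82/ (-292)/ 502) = -1245964/ 41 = -30389.37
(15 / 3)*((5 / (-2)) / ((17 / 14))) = -175 / 17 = -10.29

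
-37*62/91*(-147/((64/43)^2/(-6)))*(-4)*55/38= 7348582395/126464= 58108.10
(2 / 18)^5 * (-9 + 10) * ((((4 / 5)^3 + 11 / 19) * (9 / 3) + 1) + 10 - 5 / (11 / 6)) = 301628 / 1542655125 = 0.00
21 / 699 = 0.03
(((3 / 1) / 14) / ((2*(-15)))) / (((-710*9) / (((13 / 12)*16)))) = 13 / 670950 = 0.00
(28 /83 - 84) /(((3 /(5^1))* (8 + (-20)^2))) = -0.34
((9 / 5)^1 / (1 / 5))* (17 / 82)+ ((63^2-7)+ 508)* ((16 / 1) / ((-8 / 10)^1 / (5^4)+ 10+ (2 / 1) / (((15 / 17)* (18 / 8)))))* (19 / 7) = 4701372787791 / 266520254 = 17639.83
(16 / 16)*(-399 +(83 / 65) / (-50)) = -1296833 / 3250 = -399.03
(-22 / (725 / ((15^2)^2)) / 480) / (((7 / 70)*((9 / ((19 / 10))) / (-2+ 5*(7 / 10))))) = -10.13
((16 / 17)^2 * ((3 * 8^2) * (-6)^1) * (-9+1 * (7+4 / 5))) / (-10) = -884736 / 7225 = -122.45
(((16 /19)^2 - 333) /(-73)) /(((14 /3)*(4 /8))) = 359871 /184471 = 1.95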